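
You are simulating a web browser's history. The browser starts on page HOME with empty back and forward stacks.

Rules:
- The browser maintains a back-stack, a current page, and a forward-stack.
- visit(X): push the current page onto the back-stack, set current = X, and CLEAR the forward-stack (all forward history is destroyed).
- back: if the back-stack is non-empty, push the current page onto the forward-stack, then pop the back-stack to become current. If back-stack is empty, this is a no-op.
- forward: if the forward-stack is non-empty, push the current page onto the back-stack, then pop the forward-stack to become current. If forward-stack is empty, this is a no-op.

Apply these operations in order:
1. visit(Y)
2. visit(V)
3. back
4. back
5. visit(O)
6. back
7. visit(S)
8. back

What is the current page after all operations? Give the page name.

Answer: HOME

Derivation:
After 1 (visit(Y)): cur=Y back=1 fwd=0
After 2 (visit(V)): cur=V back=2 fwd=0
After 3 (back): cur=Y back=1 fwd=1
After 4 (back): cur=HOME back=0 fwd=2
After 5 (visit(O)): cur=O back=1 fwd=0
After 6 (back): cur=HOME back=0 fwd=1
After 7 (visit(S)): cur=S back=1 fwd=0
After 8 (back): cur=HOME back=0 fwd=1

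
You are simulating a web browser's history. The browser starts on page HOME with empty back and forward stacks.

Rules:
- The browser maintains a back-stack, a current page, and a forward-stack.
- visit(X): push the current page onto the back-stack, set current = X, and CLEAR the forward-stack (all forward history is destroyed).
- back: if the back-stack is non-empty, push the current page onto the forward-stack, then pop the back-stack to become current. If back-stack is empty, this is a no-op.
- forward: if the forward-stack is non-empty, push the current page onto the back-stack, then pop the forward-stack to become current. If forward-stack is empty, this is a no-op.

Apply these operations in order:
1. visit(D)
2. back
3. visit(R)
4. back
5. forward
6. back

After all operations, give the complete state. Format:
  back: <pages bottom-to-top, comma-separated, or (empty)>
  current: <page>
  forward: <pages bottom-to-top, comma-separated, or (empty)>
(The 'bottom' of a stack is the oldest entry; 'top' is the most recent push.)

After 1 (visit(D)): cur=D back=1 fwd=0
After 2 (back): cur=HOME back=0 fwd=1
After 3 (visit(R)): cur=R back=1 fwd=0
After 4 (back): cur=HOME back=0 fwd=1
After 5 (forward): cur=R back=1 fwd=0
After 6 (back): cur=HOME back=0 fwd=1

Answer: back: (empty)
current: HOME
forward: R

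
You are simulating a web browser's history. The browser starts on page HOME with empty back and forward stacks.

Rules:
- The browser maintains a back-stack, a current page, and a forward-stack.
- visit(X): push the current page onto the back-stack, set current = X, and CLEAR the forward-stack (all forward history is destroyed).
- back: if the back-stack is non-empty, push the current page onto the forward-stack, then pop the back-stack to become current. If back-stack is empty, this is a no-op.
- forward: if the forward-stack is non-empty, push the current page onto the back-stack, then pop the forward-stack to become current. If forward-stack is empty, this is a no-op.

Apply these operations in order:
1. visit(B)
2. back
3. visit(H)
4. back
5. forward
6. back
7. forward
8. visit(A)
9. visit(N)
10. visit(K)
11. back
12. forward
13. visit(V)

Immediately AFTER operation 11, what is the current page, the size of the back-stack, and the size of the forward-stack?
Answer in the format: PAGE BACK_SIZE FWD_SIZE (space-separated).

After 1 (visit(B)): cur=B back=1 fwd=0
After 2 (back): cur=HOME back=0 fwd=1
After 3 (visit(H)): cur=H back=1 fwd=0
After 4 (back): cur=HOME back=0 fwd=1
After 5 (forward): cur=H back=1 fwd=0
After 6 (back): cur=HOME back=0 fwd=1
After 7 (forward): cur=H back=1 fwd=0
After 8 (visit(A)): cur=A back=2 fwd=0
After 9 (visit(N)): cur=N back=3 fwd=0
After 10 (visit(K)): cur=K back=4 fwd=0
After 11 (back): cur=N back=3 fwd=1

N 3 1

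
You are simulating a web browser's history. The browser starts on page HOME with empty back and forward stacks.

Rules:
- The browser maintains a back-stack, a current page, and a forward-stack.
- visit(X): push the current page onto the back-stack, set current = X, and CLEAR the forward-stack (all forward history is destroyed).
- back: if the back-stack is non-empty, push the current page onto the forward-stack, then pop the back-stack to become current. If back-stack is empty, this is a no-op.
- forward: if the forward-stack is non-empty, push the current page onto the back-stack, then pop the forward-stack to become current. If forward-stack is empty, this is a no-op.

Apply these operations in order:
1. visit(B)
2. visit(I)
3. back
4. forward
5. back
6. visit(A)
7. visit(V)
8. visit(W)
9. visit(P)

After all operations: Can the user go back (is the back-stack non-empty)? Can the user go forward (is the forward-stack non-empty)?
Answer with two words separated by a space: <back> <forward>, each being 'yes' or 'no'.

After 1 (visit(B)): cur=B back=1 fwd=0
After 2 (visit(I)): cur=I back=2 fwd=0
After 3 (back): cur=B back=1 fwd=1
After 4 (forward): cur=I back=2 fwd=0
After 5 (back): cur=B back=1 fwd=1
After 6 (visit(A)): cur=A back=2 fwd=0
After 7 (visit(V)): cur=V back=3 fwd=0
After 8 (visit(W)): cur=W back=4 fwd=0
After 9 (visit(P)): cur=P back=5 fwd=0

Answer: yes no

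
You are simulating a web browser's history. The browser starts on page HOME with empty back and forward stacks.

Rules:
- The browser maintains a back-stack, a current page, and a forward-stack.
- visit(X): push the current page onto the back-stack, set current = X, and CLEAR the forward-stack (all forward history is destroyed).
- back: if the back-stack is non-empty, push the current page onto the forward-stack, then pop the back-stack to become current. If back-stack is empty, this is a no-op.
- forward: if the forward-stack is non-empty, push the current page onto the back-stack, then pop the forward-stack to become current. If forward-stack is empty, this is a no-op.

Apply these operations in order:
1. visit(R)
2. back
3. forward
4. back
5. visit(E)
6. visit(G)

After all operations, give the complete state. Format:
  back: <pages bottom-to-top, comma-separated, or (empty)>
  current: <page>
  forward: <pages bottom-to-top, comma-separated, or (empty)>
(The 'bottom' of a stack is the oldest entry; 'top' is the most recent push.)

Answer: back: HOME,E
current: G
forward: (empty)

Derivation:
After 1 (visit(R)): cur=R back=1 fwd=0
After 2 (back): cur=HOME back=0 fwd=1
After 3 (forward): cur=R back=1 fwd=0
After 4 (back): cur=HOME back=0 fwd=1
After 5 (visit(E)): cur=E back=1 fwd=0
After 6 (visit(G)): cur=G back=2 fwd=0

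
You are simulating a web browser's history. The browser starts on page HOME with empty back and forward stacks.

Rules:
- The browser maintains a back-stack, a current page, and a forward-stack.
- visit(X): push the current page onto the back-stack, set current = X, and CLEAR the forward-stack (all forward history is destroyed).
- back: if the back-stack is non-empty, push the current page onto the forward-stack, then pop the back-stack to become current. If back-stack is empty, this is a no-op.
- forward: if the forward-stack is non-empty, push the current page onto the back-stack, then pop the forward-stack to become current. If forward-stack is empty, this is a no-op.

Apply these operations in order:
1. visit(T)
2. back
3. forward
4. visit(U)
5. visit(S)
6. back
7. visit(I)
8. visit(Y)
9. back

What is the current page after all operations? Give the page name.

After 1 (visit(T)): cur=T back=1 fwd=0
After 2 (back): cur=HOME back=0 fwd=1
After 3 (forward): cur=T back=1 fwd=0
After 4 (visit(U)): cur=U back=2 fwd=0
After 5 (visit(S)): cur=S back=3 fwd=0
After 6 (back): cur=U back=2 fwd=1
After 7 (visit(I)): cur=I back=3 fwd=0
After 8 (visit(Y)): cur=Y back=4 fwd=0
After 9 (back): cur=I back=3 fwd=1

Answer: I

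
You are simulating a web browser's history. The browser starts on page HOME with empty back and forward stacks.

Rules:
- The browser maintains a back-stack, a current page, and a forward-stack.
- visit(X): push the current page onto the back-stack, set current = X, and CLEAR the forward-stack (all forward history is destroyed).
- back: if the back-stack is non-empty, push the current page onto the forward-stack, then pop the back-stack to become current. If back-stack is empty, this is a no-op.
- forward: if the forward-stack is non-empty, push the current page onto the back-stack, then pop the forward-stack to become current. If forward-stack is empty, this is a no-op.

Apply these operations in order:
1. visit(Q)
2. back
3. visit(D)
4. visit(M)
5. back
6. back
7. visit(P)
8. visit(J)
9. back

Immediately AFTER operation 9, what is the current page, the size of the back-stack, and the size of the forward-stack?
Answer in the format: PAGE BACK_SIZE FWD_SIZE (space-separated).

After 1 (visit(Q)): cur=Q back=1 fwd=0
After 2 (back): cur=HOME back=0 fwd=1
After 3 (visit(D)): cur=D back=1 fwd=0
After 4 (visit(M)): cur=M back=2 fwd=0
After 5 (back): cur=D back=1 fwd=1
After 6 (back): cur=HOME back=0 fwd=2
After 7 (visit(P)): cur=P back=1 fwd=0
After 8 (visit(J)): cur=J back=2 fwd=0
After 9 (back): cur=P back=1 fwd=1

P 1 1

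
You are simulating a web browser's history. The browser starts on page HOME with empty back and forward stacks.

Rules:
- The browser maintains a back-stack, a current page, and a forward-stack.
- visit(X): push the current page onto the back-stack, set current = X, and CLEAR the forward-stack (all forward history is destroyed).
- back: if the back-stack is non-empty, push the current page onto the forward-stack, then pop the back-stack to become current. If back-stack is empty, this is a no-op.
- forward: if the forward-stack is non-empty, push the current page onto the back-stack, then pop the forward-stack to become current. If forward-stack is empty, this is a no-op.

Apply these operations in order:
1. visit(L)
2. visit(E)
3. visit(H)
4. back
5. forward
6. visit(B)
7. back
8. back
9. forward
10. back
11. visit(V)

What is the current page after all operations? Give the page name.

Answer: V

Derivation:
After 1 (visit(L)): cur=L back=1 fwd=0
After 2 (visit(E)): cur=E back=2 fwd=0
After 3 (visit(H)): cur=H back=3 fwd=0
After 4 (back): cur=E back=2 fwd=1
After 5 (forward): cur=H back=3 fwd=0
After 6 (visit(B)): cur=B back=4 fwd=0
After 7 (back): cur=H back=3 fwd=1
After 8 (back): cur=E back=2 fwd=2
After 9 (forward): cur=H back=3 fwd=1
After 10 (back): cur=E back=2 fwd=2
After 11 (visit(V)): cur=V back=3 fwd=0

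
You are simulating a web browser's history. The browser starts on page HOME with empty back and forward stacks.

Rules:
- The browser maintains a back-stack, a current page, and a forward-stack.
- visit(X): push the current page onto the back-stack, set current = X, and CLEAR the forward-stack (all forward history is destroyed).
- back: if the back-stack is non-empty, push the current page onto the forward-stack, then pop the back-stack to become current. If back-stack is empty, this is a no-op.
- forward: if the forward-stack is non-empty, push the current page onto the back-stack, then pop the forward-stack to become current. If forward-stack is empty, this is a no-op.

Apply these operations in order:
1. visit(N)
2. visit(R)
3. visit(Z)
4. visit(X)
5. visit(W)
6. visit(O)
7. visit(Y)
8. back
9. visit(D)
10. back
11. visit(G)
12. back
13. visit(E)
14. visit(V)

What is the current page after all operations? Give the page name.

Answer: V

Derivation:
After 1 (visit(N)): cur=N back=1 fwd=0
After 2 (visit(R)): cur=R back=2 fwd=0
After 3 (visit(Z)): cur=Z back=3 fwd=0
After 4 (visit(X)): cur=X back=4 fwd=0
After 5 (visit(W)): cur=W back=5 fwd=0
After 6 (visit(O)): cur=O back=6 fwd=0
After 7 (visit(Y)): cur=Y back=7 fwd=0
After 8 (back): cur=O back=6 fwd=1
After 9 (visit(D)): cur=D back=7 fwd=0
After 10 (back): cur=O back=6 fwd=1
After 11 (visit(G)): cur=G back=7 fwd=0
After 12 (back): cur=O back=6 fwd=1
After 13 (visit(E)): cur=E back=7 fwd=0
After 14 (visit(V)): cur=V back=8 fwd=0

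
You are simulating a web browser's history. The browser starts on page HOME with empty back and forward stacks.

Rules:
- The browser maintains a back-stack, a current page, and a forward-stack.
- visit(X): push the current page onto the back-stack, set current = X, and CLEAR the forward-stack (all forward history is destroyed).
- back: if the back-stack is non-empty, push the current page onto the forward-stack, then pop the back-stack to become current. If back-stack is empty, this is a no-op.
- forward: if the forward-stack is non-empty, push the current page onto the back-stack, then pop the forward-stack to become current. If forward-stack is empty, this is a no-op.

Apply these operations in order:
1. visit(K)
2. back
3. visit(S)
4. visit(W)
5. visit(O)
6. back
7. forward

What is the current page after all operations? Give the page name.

After 1 (visit(K)): cur=K back=1 fwd=0
After 2 (back): cur=HOME back=0 fwd=1
After 3 (visit(S)): cur=S back=1 fwd=0
After 4 (visit(W)): cur=W back=2 fwd=0
After 5 (visit(O)): cur=O back=3 fwd=0
After 6 (back): cur=W back=2 fwd=1
After 7 (forward): cur=O back=3 fwd=0

Answer: O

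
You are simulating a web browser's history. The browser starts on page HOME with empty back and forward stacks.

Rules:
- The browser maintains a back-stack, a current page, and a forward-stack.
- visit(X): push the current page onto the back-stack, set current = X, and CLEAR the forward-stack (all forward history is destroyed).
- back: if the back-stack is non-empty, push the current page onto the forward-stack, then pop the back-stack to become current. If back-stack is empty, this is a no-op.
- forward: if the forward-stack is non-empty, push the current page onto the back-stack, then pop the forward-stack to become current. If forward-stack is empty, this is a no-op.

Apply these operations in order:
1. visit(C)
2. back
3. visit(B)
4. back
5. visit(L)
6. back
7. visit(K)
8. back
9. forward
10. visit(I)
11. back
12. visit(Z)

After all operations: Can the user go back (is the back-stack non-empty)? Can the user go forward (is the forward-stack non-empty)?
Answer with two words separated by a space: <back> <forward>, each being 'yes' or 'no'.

Answer: yes no

Derivation:
After 1 (visit(C)): cur=C back=1 fwd=0
After 2 (back): cur=HOME back=0 fwd=1
After 3 (visit(B)): cur=B back=1 fwd=0
After 4 (back): cur=HOME back=0 fwd=1
After 5 (visit(L)): cur=L back=1 fwd=0
After 6 (back): cur=HOME back=0 fwd=1
After 7 (visit(K)): cur=K back=1 fwd=0
After 8 (back): cur=HOME back=0 fwd=1
After 9 (forward): cur=K back=1 fwd=0
After 10 (visit(I)): cur=I back=2 fwd=0
After 11 (back): cur=K back=1 fwd=1
After 12 (visit(Z)): cur=Z back=2 fwd=0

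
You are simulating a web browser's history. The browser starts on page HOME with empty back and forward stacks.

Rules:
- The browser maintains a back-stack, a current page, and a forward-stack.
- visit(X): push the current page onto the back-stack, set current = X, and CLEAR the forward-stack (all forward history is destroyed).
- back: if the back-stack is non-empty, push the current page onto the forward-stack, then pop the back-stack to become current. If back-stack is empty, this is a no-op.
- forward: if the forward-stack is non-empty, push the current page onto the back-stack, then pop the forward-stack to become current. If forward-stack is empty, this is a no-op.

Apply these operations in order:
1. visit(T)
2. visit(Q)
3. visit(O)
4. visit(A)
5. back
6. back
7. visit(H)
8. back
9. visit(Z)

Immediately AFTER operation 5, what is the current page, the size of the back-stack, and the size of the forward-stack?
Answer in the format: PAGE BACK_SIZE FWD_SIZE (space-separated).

After 1 (visit(T)): cur=T back=1 fwd=0
After 2 (visit(Q)): cur=Q back=2 fwd=0
After 3 (visit(O)): cur=O back=3 fwd=0
After 4 (visit(A)): cur=A back=4 fwd=0
After 5 (back): cur=O back=3 fwd=1

O 3 1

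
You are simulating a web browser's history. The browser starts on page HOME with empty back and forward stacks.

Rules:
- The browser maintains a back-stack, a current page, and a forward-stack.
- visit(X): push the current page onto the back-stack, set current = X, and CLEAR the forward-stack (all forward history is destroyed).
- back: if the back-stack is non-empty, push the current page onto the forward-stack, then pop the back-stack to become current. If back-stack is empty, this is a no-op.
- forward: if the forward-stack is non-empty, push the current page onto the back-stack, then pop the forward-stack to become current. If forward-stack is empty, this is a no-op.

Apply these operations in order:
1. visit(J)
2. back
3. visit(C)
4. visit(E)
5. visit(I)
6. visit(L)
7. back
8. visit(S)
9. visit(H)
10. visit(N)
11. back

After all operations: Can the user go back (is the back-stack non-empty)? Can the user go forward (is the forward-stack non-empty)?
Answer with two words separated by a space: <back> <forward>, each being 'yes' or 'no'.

Answer: yes yes

Derivation:
After 1 (visit(J)): cur=J back=1 fwd=0
After 2 (back): cur=HOME back=0 fwd=1
After 3 (visit(C)): cur=C back=1 fwd=0
After 4 (visit(E)): cur=E back=2 fwd=0
After 5 (visit(I)): cur=I back=3 fwd=0
After 6 (visit(L)): cur=L back=4 fwd=0
After 7 (back): cur=I back=3 fwd=1
After 8 (visit(S)): cur=S back=4 fwd=0
After 9 (visit(H)): cur=H back=5 fwd=0
After 10 (visit(N)): cur=N back=6 fwd=0
After 11 (back): cur=H back=5 fwd=1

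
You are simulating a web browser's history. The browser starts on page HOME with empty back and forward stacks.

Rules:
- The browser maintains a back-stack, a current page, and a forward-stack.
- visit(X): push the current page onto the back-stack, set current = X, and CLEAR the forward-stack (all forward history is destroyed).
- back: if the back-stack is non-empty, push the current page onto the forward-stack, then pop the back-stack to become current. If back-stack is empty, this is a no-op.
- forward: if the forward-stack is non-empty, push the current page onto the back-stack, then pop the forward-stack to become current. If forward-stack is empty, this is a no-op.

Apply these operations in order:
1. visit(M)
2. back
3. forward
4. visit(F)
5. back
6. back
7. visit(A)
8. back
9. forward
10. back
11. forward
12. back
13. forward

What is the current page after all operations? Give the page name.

Answer: A

Derivation:
After 1 (visit(M)): cur=M back=1 fwd=0
After 2 (back): cur=HOME back=0 fwd=1
After 3 (forward): cur=M back=1 fwd=0
After 4 (visit(F)): cur=F back=2 fwd=0
After 5 (back): cur=M back=1 fwd=1
After 6 (back): cur=HOME back=0 fwd=2
After 7 (visit(A)): cur=A back=1 fwd=0
After 8 (back): cur=HOME back=0 fwd=1
After 9 (forward): cur=A back=1 fwd=0
After 10 (back): cur=HOME back=0 fwd=1
After 11 (forward): cur=A back=1 fwd=0
After 12 (back): cur=HOME back=0 fwd=1
After 13 (forward): cur=A back=1 fwd=0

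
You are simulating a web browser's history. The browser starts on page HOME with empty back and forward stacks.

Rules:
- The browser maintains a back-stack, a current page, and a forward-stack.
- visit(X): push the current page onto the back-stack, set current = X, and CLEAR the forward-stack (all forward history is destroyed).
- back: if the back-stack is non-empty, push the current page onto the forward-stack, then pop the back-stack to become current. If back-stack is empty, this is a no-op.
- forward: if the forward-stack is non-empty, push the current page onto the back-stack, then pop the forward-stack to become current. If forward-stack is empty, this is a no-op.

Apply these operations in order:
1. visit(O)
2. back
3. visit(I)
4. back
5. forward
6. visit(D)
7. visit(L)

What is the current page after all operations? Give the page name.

Answer: L

Derivation:
After 1 (visit(O)): cur=O back=1 fwd=0
After 2 (back): cur=HOME back=0 fwd=1
After 3 (visit(I)): cur=I back=1 fwd=0
After 4 (back): cur=HOME back=0 fwd=1
After 5 (forward): cur=I back=1 fwd=0
After 6 (visit(D)): cur=D back=2 fwd=0
After 7 (visit(L)): cur=L back=3 fwd=0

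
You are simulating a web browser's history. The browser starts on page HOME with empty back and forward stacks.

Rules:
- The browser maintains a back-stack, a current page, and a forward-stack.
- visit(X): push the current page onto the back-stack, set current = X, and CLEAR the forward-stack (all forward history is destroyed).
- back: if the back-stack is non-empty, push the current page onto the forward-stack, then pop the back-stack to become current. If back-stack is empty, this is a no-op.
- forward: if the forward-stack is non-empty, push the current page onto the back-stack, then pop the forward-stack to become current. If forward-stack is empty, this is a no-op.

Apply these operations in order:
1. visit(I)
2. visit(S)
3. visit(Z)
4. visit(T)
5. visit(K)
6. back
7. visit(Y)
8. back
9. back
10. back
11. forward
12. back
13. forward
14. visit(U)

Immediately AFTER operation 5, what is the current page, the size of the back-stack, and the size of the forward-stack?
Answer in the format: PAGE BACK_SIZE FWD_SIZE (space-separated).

After 1 (visit(I)): cur=I back=1 fwd=0
After 2 (visit(S)): cur=S back=2 fwd=0
After 3 (visit(Z)): cur=Z back=3 fwd=0
After 4 (visit(T)): cur=T back=4 fwd=0
After 5 (visit(K)): cur=K back=5 fwd=0

K 5 0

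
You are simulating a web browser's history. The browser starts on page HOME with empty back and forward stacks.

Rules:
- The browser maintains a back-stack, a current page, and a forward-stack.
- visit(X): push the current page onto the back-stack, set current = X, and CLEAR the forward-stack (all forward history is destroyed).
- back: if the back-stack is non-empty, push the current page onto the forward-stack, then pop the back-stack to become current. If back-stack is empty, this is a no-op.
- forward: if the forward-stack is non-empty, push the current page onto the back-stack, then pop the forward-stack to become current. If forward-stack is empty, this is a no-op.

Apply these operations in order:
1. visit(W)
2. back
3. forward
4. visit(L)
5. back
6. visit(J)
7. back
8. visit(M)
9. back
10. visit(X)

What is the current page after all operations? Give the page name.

After 1 (visit(W)): cur=W back=1 fwd=0
After 2 (back): cur=HOME back=0 fwd=1
After 3 (forward): cur=W back=1 fwd=0
After 4 (visit(L)): cur=L back=2 fwd=0
After 5 (back): cur=W back=1 fwd=1
After 6 (visit(J)): cur=J back=2 fwd=0
After 7 (back): cur=W back=1 fwd=1
After 8 (visit(M)): cur=M back=2 fwd=0
After 9 (back): cur=W back=1 fwd=1
After 10 (visit(X)): cur=X back=2 fwd=0

Answer: X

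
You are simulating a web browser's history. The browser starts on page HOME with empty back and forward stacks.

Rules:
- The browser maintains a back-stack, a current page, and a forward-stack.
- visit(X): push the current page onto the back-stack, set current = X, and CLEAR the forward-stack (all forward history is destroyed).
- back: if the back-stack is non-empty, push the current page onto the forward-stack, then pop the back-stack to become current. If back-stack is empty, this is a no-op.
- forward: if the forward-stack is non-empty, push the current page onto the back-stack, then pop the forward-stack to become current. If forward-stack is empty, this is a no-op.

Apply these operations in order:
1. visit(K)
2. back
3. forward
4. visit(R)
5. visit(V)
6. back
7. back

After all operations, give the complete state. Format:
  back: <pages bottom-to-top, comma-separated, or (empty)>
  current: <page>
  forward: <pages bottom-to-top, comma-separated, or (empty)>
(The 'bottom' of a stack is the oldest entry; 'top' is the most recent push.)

Answer: back: HOME
current: K
forward: V,R

Derivation:
After 1 (visit(K)): cur=K back=1 fwd=0
After 2 (back): cur=HOME back=0 fwd=1
After 3 (forward): cur=K back=1 fwd=0
After 4 (visit(R)): cur=R back=2 fwd=0
After 5 (visit(V)): cur=V back=3 fwd=0
After 6 (back): cur=R back=2 fwd=1
After 7 (back): cur=K back=1 fwd=2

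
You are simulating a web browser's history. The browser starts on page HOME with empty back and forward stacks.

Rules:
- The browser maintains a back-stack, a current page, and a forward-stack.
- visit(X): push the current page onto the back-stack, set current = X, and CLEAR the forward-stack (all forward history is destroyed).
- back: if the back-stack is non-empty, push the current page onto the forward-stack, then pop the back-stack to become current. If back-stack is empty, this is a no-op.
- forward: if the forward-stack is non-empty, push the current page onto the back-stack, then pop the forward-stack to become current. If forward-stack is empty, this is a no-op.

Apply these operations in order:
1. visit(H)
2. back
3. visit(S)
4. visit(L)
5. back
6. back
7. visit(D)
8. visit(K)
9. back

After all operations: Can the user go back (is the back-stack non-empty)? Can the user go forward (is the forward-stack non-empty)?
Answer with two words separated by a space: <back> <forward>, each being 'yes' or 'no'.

Answer: yes yes

Derivation:
After 1 (visit(H)): cur=H back=1 fwd=0
After 2 (back): cur=HOME back=0 fwd=1
After 3 (visit(S)): cur=S back=1 fwd=0
After 4 (visit(L)): cur=L back=2 fwd=0
After 5 (back): cur=S back=1 fwd=1
After 6 (back): cur=HOME back=0 fwd=2
After 7 (visit(D)): cur=D back=1 fwd=0
After 8 (visit(K)): cur=K back=2 fwd=0
After 9 (back): cur=D back=1 fwd=1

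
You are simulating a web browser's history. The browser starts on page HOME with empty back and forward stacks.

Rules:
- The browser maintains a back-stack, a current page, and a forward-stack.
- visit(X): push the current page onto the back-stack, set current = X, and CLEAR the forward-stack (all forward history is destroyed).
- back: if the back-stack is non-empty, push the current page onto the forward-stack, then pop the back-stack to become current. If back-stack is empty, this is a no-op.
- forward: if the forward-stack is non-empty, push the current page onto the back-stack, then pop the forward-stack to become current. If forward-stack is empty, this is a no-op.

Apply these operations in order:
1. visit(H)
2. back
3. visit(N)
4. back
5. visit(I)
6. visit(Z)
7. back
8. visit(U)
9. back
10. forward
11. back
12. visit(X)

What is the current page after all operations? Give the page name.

After 1 (visit(H)): cur=H back=1 fwd=0
After 2 (back): cur=HOME back=0 fwd=1
After 3 (visit(N)): cur=N back=1 fwd=0
After 4 (back): cur=HOME back=0 fwd=1
After 5 (visit(I)): cur=I back=1 fwd=0
After 6 (visit(Z)): cur=Z back=2 fwd=0
After 7 (back): cur=I back=1 fwd=1
After 8 (visit(U)): cur=U back=2 fwd=0
After 9 (back): cur=I back=1 fwd=1
After 10 (forward): cur=U back=2 fwd=0
After 11 (back): cur=I back=1 fwd=1
After 12 (visit(X)): cur=X back=2 fwd=0

Answer: X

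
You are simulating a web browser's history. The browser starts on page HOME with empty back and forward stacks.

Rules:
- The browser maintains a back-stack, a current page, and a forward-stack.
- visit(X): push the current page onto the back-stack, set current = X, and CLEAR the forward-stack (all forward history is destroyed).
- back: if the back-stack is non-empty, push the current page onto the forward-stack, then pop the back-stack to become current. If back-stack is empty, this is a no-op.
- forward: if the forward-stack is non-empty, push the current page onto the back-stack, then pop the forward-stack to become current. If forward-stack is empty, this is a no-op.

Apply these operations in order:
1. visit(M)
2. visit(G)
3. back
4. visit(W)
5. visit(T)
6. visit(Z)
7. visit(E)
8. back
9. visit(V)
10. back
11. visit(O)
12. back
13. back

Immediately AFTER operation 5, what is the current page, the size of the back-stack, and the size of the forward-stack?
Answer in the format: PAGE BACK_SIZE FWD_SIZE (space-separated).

After 1 (visit(M)): cur=M back=1 fwd=0
After 2 (visit(G)): cur=G back=2 fwd=0
After 3 (back): cur=M back=1 fwd=1
After 4 (visit(W)): cur=W back=2 fwd=0
After 5 (visit(T)): cur=T back=3 fwd=0

T 3 0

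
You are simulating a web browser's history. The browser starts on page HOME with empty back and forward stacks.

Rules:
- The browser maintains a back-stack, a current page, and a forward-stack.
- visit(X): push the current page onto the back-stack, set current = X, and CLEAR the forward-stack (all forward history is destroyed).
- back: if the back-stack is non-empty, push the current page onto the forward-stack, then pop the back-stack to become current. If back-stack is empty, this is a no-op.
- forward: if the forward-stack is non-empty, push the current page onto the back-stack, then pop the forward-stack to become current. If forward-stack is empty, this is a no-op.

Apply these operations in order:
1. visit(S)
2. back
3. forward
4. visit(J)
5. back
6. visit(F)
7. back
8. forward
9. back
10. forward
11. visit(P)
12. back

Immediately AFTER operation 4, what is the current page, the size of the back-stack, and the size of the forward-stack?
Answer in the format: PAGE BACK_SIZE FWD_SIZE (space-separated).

After 1 (visit(S)): cur=S back=1 fwd=0
After 2 (back): cur=HOME back=0 fwd=1
After 3 (forward): cur=S back=1 fwd=0
After 4 (visit(J)): cur=J back=2 fwd=0

J 2 0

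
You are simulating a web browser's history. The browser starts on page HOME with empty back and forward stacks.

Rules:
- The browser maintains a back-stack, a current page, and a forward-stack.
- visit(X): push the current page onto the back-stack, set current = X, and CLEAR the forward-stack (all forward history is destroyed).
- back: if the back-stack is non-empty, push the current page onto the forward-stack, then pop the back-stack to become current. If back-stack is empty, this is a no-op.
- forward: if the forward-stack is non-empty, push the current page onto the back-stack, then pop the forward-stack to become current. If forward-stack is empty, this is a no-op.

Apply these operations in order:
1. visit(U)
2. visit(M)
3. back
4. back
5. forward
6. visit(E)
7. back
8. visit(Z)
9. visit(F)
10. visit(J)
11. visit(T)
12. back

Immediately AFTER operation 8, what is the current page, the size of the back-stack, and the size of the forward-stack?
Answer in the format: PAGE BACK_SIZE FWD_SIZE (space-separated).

After 1 (visit(U)): cur=U back=1 fwd=0
After 2 (visit(M)): cur=M back=2 fwd=0
After 3 (back): cur=U back=1 fwd=1
After 4 (back): cur=HOME back=0 fwd=2
After 5 (forward): cur=U back=1 fwd=1
After 6 (visit(E)): cur=E back=2 fwd=0
After 7 (back): cur=U back=1 fwd=1
After 8 (visit(Z)): cur=Z back=2 fwd=0

Z 2 0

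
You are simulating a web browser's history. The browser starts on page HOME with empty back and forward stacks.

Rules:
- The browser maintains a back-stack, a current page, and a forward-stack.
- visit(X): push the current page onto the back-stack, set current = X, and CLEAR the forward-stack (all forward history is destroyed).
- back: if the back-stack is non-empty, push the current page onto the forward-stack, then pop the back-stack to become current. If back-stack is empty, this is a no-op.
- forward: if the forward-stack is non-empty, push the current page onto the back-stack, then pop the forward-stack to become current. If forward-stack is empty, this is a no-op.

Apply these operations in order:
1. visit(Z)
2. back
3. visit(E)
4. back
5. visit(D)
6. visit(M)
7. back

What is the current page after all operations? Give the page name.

After 1 (visit(Z)): cur=Z back=1 fwd=0
After 2 (back): cur=HOME back=0 fwd=1
After 3 (visit(E)): cur=E back=1 fwd=0
After 4 (back): cur=HOME back=0 fwd=1
After 5 (visit(D)): cur=D back=1 fwd=0
After 6 (visit(M)): cur=M back=2 fwd=0
After 7 (back): cur=D back=1 fwd=1

Answer: D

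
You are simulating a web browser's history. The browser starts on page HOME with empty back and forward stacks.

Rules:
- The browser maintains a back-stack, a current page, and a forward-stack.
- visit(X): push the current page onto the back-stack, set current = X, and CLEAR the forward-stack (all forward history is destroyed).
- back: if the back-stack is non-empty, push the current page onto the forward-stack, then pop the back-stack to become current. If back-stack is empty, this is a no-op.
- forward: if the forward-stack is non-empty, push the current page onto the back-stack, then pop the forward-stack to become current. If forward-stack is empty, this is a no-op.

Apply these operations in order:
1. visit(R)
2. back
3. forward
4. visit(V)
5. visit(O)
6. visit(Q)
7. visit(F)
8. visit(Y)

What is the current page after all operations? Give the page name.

After 1 (visit(R)): cur=R back=1 fwd=0
After 2 (back): cur=HOME back=0 fwd=1
After 3 (forward): cur=R back=1 fwd=0
After 4 (visit(V)): cur=V back=2 fwd=0
After 5 (visit(O)): cur=O back=3 fwd=0
After 6 (visit(Q)): cur=Q back=4 fwd=0
After 7 (visit(F)): cur=F back=5 fwd=0
After 8 (visit(Y)): cur=Y back=6 fwd=0

Answer: Y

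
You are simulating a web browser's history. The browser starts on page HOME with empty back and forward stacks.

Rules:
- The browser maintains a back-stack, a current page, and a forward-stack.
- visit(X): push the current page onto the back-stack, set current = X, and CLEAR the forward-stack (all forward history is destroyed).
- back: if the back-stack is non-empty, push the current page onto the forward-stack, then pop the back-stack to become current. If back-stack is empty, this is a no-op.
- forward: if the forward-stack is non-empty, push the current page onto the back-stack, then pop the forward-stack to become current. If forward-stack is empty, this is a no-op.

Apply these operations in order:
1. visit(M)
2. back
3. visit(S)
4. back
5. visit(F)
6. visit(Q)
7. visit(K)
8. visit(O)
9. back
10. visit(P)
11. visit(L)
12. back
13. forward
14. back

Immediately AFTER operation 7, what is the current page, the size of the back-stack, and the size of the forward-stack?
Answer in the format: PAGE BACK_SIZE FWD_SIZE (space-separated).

After 1 (visit(M)): cur=M back=1 fwd=0
After 2 (back): cur=HOME back=0 fwd=1
After 3 (visit(S)): cur=S back=1 fwd=0
After 4 (back): cur=HOME back=0 fwd=1
After 5 (visit(F)): cur=F back=1 fwd=0
After 6 (visit(Q)): cur=Q back=2 fwd=0
After 7 (visit(K)): cur=K back=3 fwd=0

K 3 0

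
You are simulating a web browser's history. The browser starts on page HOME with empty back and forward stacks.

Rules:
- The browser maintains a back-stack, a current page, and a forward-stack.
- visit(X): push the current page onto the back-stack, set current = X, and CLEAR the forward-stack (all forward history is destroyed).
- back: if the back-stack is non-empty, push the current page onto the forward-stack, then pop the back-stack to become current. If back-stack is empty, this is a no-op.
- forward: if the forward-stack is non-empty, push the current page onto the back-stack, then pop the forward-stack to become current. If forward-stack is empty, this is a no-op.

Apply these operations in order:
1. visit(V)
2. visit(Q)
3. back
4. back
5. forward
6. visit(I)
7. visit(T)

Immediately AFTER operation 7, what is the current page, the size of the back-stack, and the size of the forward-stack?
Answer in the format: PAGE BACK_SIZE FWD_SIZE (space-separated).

After 1 (visit(V)): cur=V back=1 fwd=0
After 2 (visit(Q)): cur=Q back=2 fwd=0
After 3 (back): cur=V back=1 fwd=1
After 4 (back): cur=HOME back=0 fwd=2
After 5 (forward): cur=V back=1 fwd=1
After 6 (visit(I)): cur=I back=2 fwd=0
After 7 (visit(T)): cur=T back=3 fwd=0

T 3 0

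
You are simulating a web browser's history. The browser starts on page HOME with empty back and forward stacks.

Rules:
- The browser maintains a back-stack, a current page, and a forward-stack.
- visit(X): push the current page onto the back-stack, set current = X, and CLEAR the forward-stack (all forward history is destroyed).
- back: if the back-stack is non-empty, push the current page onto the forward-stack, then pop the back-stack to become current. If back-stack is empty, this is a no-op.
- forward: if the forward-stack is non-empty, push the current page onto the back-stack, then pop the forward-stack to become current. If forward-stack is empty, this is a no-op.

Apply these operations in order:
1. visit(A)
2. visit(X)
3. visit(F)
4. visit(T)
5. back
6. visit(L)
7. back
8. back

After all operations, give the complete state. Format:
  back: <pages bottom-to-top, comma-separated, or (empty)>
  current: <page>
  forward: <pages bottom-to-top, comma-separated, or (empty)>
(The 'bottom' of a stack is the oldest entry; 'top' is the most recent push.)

After 1 (visit(A)): cur=A back=1 fwd=0
After 2 (visit(X)): cur=X back=2 fwd=0
After 3 (visit(F)): cur=F back=3 fwd=0
After 4 (visit(T)): cur=T back=4 fwd=0
After 5 (back): cur=F back=3 fwd=1
After 6 (visit(L)): cur=L back=4 fwd=0
After 7 (back): cur=F back=3 fwd=1
After 8 (back): cur=X back=2 fwd=2

Answer: back: HOME,A
current: X
forward: L,F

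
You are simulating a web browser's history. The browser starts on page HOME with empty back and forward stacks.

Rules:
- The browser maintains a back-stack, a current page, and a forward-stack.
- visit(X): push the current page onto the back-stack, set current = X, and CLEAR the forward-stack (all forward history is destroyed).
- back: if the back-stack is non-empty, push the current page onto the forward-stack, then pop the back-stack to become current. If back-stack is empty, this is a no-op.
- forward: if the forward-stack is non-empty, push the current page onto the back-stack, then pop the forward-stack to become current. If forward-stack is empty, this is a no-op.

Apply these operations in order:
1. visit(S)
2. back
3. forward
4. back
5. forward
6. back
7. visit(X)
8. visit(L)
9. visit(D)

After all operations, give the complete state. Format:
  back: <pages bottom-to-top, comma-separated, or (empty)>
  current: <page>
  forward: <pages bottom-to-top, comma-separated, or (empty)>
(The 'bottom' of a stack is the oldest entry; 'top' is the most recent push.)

After 1 (visit(S)): cur=S back=1 fwd=0
After 2 (back): cur=HOME back=0 fwd=1
After 3 (forward): cur=S back=1 fwd=0
After 4 (back): cur=HOME back=0 fwd=1
After 5 (forward): cur=S back=1 fwd=0
After 6 (back): cur=HOME back=0 fwd=1
After 7 (visit(X)): cur=X back=1 fwd=0
After 8 (visit(L)): cur=L back=2 fwd=0
After 9 (visit(D)): cur=D back=3 fwd=0

Answer: back: HOME,X,L
current: D
forward: (empty)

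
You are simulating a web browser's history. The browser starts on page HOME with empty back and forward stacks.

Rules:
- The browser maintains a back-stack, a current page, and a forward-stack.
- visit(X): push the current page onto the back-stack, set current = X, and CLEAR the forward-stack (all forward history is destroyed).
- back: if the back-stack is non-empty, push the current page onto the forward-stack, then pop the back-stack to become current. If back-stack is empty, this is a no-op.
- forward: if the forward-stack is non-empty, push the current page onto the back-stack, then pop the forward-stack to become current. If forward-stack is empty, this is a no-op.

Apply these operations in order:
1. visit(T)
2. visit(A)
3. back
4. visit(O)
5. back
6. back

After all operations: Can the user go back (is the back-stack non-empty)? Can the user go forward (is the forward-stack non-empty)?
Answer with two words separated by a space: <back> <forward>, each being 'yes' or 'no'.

Answer: no yes

Derivation:
After 1 (visit(T)): cur=T back=1 fwd=0
After 2 (visit(A)): cur=A back=2 fwd=0
After 3 (back): cur=T back=1 fwd=1
After 4 (visit(O)): cur=O back=2 fwd=0
After 5 (back): cur=T back=1 fwd=1
After 6 (back): cur=HOME back=0 fwd=2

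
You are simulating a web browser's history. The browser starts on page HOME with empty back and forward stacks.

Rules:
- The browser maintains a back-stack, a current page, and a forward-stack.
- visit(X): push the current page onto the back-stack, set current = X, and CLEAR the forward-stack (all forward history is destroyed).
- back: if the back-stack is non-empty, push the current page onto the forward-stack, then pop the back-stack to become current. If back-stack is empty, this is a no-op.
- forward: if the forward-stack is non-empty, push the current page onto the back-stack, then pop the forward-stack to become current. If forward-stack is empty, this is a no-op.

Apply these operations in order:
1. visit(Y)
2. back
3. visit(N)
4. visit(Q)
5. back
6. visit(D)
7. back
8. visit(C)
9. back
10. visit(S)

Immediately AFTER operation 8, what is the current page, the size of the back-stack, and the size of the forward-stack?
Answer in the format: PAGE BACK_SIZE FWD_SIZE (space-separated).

After 1 (visit(Y)): cur=Y back=1 fwd=0
After 2 (back): cur=HOME back=0 fwd=1
After 3 (visit(N)): cur=N back=1 fwd=0
After 4 (visit(Q)): cur=Q back=2 fwd=0
After 5 (back): cur=N back=1 fwd=1
After 6 (visit(D)): cur=D back=2 fwd=0
After 7 (back): cur=N back=1 fwd=1
After 8 (visit(C)): cur=C back=2 fwd=0

C 2 0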